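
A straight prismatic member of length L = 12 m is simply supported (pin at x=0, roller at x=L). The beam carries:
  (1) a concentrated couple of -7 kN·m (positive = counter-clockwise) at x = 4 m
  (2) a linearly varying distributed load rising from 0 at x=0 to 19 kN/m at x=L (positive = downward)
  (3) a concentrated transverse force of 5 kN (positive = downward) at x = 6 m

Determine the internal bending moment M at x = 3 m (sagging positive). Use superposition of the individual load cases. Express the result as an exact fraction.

Load 1 — applied couple M₀=-7 kN·m at a=4 m (b=L-a=8):
  M_1 = M₀x/L  [x≤a] = (-7)·3/12 = -7/4 kN·m
Load 2 — triangular load w₀=19 kN/m (0→w₀ over full span):
  M_2 = w₀Lx/6 - w₀x³/(6L) = 19·12·3/6 - 19·3³/(6·12) = 855/8 kN·m
Load 3 — point force P=5 kN at a=6 m (b=L-a=6):
  M_3 = Pbx/L  [x≤a] = 5·6·3/12 = 15/2 kN·m
Superposition: M = Σ M_i = 901/8 kN·m ≈ 112.625000 kN·m

M(3) = 901/8 kN·m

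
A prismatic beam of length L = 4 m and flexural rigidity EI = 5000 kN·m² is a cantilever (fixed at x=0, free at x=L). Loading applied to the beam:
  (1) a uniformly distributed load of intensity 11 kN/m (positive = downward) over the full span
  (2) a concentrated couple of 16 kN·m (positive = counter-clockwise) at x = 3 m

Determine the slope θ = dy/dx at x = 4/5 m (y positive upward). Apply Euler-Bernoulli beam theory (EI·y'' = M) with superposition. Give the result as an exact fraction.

Load 1 — uniform load w=11 kN/m over full span:
  θ_1 = -wx(x²-3Lx+3L²)/(6EI) = -11·(4/5)·((4/5)²-3·4·(4/5)+3·4²)/(6·5000) = -2684/234375 rad
Load 2 — applied couple M₀=16 kN·m at a=3 m (b=L-a=1):
  θ_2 = M₀x/EI  [x≤a] = 16·(4/5)/5000 = 8/3125 rad
Superposition: θ = Σ θ_i = -2084/234375 rad ≈ -0.008892 rad

θ(4/5) = -2084/234375 rad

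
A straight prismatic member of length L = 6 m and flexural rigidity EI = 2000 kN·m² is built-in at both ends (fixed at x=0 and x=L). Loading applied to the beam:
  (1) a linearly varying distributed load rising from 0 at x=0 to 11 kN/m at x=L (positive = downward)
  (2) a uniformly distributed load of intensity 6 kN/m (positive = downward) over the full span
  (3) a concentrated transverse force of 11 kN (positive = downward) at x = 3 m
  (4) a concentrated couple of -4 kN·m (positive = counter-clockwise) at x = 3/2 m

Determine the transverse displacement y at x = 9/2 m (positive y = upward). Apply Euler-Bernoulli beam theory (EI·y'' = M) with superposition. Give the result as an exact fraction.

Load 1 — triangular load w₀=11 kN/m (0→w₀ over full span):
  y_1 = -w₀x²(L-x)²(x+2L)/(120LEI) = -11·(9/2)²·(6-(9/2))²·((9/2)+2·6)/(120·6·2000) = -29403/5120000 m
Load 2 — uniform load w=6 kN/m over full span:
  y_2 = -wx²(L-x)²/(24EI) = -6·(9/2)²·(6-(9/2))²/(24·2000) = -729/128000 m
Load 3 — point force P=11 kN at a=3 m (b=L-a=3):
  y_3 = -Pa²(L-x)²(3bL-(3b+a)(L-x))/(6L³EI)  [x>a] = -11·3²·(6-(9/2))²·(3·3·6-(3·3+3)·(6-(9/2)))/(6·6³·2000) = -99/32000 m
Load 4 — applied couple M₀=-4 kN·m at a=3/2 m (b=L-a=9/2):
  y_4 = (R_Ax³/6 - M_Ax²/2 - M₀(x-a)²/2)/EI  [x>a] with R_A=-3/4, M_A=3/4 = ((-3/4)·(9/2)³/6 - (3/4)·(9/2)²/2 - (-4)·((9/2)-(3/2))²/2)/2000 = -63/128000 m
Superposition: y = Σ y_i = -76923/5120000 m ≈ -0.015024 m

y(9/2) = -76923/5120000 m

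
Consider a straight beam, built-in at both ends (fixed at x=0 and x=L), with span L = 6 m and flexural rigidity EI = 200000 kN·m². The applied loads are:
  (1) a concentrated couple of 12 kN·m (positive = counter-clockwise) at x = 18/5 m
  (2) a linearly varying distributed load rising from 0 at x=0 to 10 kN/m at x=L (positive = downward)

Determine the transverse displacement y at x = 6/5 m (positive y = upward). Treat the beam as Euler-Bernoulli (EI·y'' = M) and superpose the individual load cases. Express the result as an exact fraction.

Load 1 — applied couple M₀=12 kN·m at a=18/5 m (b=L-a=12/5):
  y_1 = (R_Ax³/6 - M_Ax²/2)/EI  [x≤a] with R_A=72/25, M_A=96/25 = ((72/25)·(6/5)³/6 - (96/25)·(6/5)²/2)/200000 = -189/19531250 m
Load 2 — triangular load w₀=10 kN/m (0→w₀ over full span):
  y_2 = -w₀x²(L-x)²(x+2L)/(120LEI) = -10·(6/5)²·(6-(6/5))²·((6/5)+2·6)/(120·6·200000) = -297/9765625 m
Superposition: y = Σ y_i = -783/19531250 m ≈ -0.000040 m

y(6/5) = -783/19531250 m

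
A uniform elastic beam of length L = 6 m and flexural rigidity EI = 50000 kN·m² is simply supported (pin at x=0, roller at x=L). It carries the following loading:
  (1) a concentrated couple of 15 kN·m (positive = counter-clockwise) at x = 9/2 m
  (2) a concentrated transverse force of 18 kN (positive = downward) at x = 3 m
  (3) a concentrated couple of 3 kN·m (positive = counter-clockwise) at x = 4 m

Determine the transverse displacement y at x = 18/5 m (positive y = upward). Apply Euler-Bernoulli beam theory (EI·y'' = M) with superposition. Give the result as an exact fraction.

Load 1 — applied couple M₀=15 kN·m at a=9/2 m (b=L-a=3/2):
  y_1 = (M₀x³/(6L)+C₁x)/EI  [x≤a] with C₁=M₀(3b²-L²)/(6L)=-195/16 = (15·(18/5)³/(6·6)+(-195/16)·(18/5))/50000 = -4887/10000000 m
Load 2 — point force P=18 kN at a=3 m (b=L-a=3):
  y_2 = -Pa(L-x)(2Lx-a²-x²)/(6LEI)  [x>a] = -18·3·(6-(18/5))·(2·6·(18/5)-3²-(18/5)²)/(6·6·50000) = -4779/3125000 m
Load 3 — applied couple M₀=3 kN·m at a=4 m (b=L-a=2):
  y_3 = (M₀x³/(6L)+C₁x)/EI  [x≤a] with C₁=M₀(3b²-L²)/(6L)=-2 = (3·(18/5)³/(6·6)+(-2)·(18/5))/50000 = -207/3125000 m
Superposition: y = Σ y_i = -104211/50000000 m ≈ -0.002084 m

y(18/5) = -104211/50000000 m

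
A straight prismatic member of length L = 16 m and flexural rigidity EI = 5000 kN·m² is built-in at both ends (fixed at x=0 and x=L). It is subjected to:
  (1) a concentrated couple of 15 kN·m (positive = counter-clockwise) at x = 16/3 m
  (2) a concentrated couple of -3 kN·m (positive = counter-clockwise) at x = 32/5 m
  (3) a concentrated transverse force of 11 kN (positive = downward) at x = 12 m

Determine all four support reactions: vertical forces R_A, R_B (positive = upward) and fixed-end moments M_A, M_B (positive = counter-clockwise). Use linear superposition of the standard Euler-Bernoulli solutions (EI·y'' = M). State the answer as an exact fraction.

R_A = 2159/800 kN, M_A = 789/100 kN·m, R_B = 6641/800 kN, M_B = -2071/100 kN·m

Load 1 — applied couple M₀=15 kN·m at a=16/3 m (b=L-a=32/3):
  R_A = 6M₀ab/L³ = 6·15·(16/3)·(32/3)/16³ = 5/4 kN
  M_A = M₀b(2a-b)/L² = 15·(32/3)·(2·(16/3)-(32/3))/16² = 0 kN·m
  R_B = -6M₀ab/L³ = -6·15·(16/3)·(32/3)/16³ = -5/4 kN
  M_B = M₀a(2b-a)/L² = 15·(16/3)·(2·(32/3)-(16/3))/16² = 5 kN·m
Load 2 — applied couple M₀=-3 kN·m at a=32/5 m (b=L-a=48/5):
  R_A = 6M₀ab/L³ = 6·(-3)·(32/5)·(48/5)/16³ = -27/100 kN
  M_A = M₀b(2a-b)/L² = (-3)·(48/5)·(2·(32/5)-(48/5))/16² = -9/25 kN·m
  R_B = -6M₀ab/L³ = -6·(-3)·(32/5)·(48/5)/16³ = 27/100 kN
  M_B = M₀a(2b-a)/L² = (-3)·(32/5)·(2·(48/5)-(32/5))/16² = -24/25 kN·m
Load 3 — point force P=11 kN at a=12 m (b=L-a=4):
  R_A = Pb²(3a+b)/L³ = 11·4²·(3·12+4)/16³ = 55/32 kN
  M_A = Pab²/L² = 11·12·4²/16² = 33/4 kN·m
  R_B = Pa²(a+3b)/L³ = 11·12²·(12+3·4)/16³ = 297/32 kN
  M_B = -Pa²b/L² = -11·12²·4/16² = -99/4 kN·m
Superposition: R_A = 2159/800 kN, M_A = 789/100 kN·m, R_B = 6641/800 kN, M_B = -2071/100 kN·m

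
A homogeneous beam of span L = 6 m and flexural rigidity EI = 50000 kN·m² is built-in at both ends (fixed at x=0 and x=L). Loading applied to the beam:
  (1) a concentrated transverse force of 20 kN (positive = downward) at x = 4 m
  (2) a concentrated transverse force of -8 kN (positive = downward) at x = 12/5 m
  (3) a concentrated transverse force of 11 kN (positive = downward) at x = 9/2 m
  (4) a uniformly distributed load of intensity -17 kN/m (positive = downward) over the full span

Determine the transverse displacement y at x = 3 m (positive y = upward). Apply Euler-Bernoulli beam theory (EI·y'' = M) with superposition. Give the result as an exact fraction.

y(3) = 255509/300000000 m

Load 1 — point force P=20 kN at a=4 m (b=L-a=2):
  y_1 = -Pb²x²(3aL-(3a+b)x)/(6L³EI)  [x≤a] = -20·2²·3²·(3·4·6-(3·4+2)·3)/(6·6³·50000) = -1/3000 m
Load 2 — point force P=-8 kN at a=12/5 m (b=L-a=18/5):
  y_2 = -Pa²(L-x)²(3bL-(3b+a)(L-x))/(6L³EI)  [x>a] = -(-8)·(12/5)²·(6-3)²·(3·(18/5)·6-(3·(18/5)+(12/5))·(6-3))/(6·6³·50000) = 63/390625 m
Load 3 — point force P=11 kN at a=9/2 m (b=L-a=3/2):
  y_3 = -Pb²x²(3aL-(3a+b)x)/(6L³EI)  [x≤a] = -11·(3/2)²·3²·(3·(9/2)·6-(3·(9/2)+(3/2))·3)/(6·6³·50000) = -99/800000 m
Load 4 — uniform load w=-17 kN/m over full span:
  y_4 = -wx²(L-x)²/(24EI) = -(-17)·3²·(6-3)²/(24·50000) = 459/400000 m
Superposition: y = Σ y_i = 255509/300000000 m ≈ 0.000852 m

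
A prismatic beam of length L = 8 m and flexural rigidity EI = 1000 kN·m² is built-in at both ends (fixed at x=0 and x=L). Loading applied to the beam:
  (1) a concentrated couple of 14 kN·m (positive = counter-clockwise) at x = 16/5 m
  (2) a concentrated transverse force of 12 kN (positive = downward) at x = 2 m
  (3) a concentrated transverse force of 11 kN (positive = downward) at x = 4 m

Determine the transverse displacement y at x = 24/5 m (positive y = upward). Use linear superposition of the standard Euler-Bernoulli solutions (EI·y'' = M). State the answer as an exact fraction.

y(24/5) = -35048/1171875 m

Load 1 — applied couple M₀=14 kN·m at a=16/5 m (b=L-a=24/5):
  y_1 = (R_Ax³/6 - M_Ax²/2 - M₀(x-a)²/2)/EI  [x>a] with R_A=63/25, M_A=42/25 = ((63/25)·(24/5)³/6 - (42/25)·(24/5)²/2 - 14·((24/5)-(16/5))²/2)/1000 = 3584/390625 m
Load 2 — point force P=12 kN at a=2 m (b=L-a=6):
  y_2 = -Pa²(L-x)²(3bL-(3b+a)(L-x))/(6L³EI)  [x>a] = -12·2²·(8-(24/5))²·(3·6·8-(3·6+2)·(8-(24/5)))/(6·8³·1000) = -8/625 m
Load 3 — point force P=11 kN at a=4 m (b=L-a=4):
  y_3 = -Pa²(L-x)²(3bL-(3b+a)(L-x))/(6L³EI)  [x>a] = -11·4²·(8-(24/5))²·(3·4·8-(3·4+4)·(8-(24/5)))/(6·8³·1000) = -1232/46875 m
Superposition: y = Σ y_i = -35048/1171875 m ≈ -0.029908 m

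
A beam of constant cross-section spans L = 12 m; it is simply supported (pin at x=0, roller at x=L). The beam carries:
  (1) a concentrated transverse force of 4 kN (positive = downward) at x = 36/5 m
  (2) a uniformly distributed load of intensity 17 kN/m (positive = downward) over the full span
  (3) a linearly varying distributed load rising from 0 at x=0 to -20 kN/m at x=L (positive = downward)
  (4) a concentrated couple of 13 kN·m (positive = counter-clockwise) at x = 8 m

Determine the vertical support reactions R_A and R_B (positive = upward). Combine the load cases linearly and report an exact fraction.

R_A = 3881/60 kN, R_B = 1399/60 kN

Load 1 — point force P=4 kN at a=36/5 m (b=L-a=24/5):
  R_A = Pb/L = 4·(24/5)/12 = 8/5 kN
  R_B = Pa/L = 4·(36/5)/12 = 12/5 kN
Load 2 — uniform load w=17 kN/m over full span:
  R_A = wL/2 = 17·12/2 = 102 kN
  R_B = wL/2 = 17·12/2 = 102 kN
Load 3 — triangular load w₀=-20 kN/m (0→w₀ over full span):
  R_A = w₀L/6 = (-20)·12/6 = -40 kN
  R_B = w₀L/3 = (-20)·12/3 = -80 kN
Load 4 — applied couple M₀=13 kN·m at a=8 m (b=L-a=4):
  R_A = M₀/L = 13/12 kN
  R_B = -M₀/L = -13/12 kN
Superposition: R_A = 3881/60 kN, R_B = 1399/60 kN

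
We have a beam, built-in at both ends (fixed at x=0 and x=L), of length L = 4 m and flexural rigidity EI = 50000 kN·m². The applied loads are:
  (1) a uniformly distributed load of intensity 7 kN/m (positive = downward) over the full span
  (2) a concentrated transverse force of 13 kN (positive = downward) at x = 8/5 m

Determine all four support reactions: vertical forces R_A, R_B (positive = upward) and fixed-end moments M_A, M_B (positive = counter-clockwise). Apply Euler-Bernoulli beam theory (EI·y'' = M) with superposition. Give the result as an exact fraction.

R_A = 2803/125 kN, M_A = 6308/375 kN·m, R_B = 2322/125 kN, M_B = -5372/375 kN·m

Load 1 — uniform load w=7 kN/m over full span:
  R_A = wL/2 = 7·4/2 = 14 kN
  M_A = wL²/12 = 7·4²/12 = 28/3 kN·m
  R_B = wL/2 = 7·4/2 = 14 kN
  M_B = -wL²/12 = -7·4²/12 = -28/3 kN·m
Load 2 — point force P=13 kN at a=8/5 m (b=L-a=12/5):
  R_A = Pb²(3a+b)/L³ = 13·(12/5)²·(3·(8/5)+(12/5))/4³ = 1053/125 kN
  M_A = Pab²/L² = 13·(8/5)·(12/5)²/4² = 936/125 kN·m
  R_B = Pa²(a+3b)/L³ = 13·(8/5)²·((8/5)+3·(12/5))/4³ = 572/125 kN
  M_B = -Pa²b/L² = -13·(8/5)²·(12/5)/4² = -624/125 kN·m
Superposition: R_A = 2803/125 kN, M_A = 6308/375 kN·m, R_B = 2322/125 kN, M_B = -5372/375 kN·m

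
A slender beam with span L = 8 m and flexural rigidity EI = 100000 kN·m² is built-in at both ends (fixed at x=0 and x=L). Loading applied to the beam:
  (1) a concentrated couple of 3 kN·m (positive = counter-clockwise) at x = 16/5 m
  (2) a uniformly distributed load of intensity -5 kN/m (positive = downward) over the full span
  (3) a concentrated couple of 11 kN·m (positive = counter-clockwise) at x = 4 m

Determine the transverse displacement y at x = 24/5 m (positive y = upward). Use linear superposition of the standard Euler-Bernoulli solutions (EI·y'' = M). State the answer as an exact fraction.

Load 1 — applied couple M₀=3 kN·m at a=16/5 m (b=L-a=24/5):
  y_1 = (R_Ax³/6 - M_Ax²/2 - M₀(x-a)²/2)/EI  [x>a] with R_A=27/50, M_A=9/25 = ((27/50)·(24/5)³/6 - (9/25)·(24/5)²/2 - 3·((24/5)-(16/5))²/2)/100000 = 192/9765625 m
Load 2 — uniform load w=-5 kN/m over full span:
  y_2 = -wx²(L-x)²/(24EI) = -(-5)·(24/5)²·(8-(24/5))²/(24·100000) = 192/390625 m
Load 3 — applied couple M₀=11 kN·m at a=4 m (b=L-a=4):
  y_3 = (R_Ax³/6 - M_Ax²/2 - M₀(x-a)²/2)/EI  [x>a] with R_A=33/16, M_A=11/4 = ((33/16)·(24/5)³/6 - (11/4)·(24/5)²/2 - 11·((24/5)-4)²/2)/100000 = 11/390625 m
Superposition: y = Σ y_i = 5267/9765625 m ≈ 0.000539 m

y(24/5) = 5267/9765625 m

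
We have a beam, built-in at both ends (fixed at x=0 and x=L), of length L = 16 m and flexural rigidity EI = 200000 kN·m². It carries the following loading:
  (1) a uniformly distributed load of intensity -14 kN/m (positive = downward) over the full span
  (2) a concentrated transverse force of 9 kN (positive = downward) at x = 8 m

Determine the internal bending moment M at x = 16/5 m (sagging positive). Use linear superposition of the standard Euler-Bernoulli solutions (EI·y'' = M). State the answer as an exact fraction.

Load 1 — uniform load w=-14 kN/m over full span:
  M_1 = wLx/2 - wL²/12 - wx²/2 = (-14)·16·(16/5)/2 - (-14)·16²/12 - (-14)·(16/5)²/2 = 896/75 kN·m
Load 2 — point force P=9 kN at a=8 m (b=L-a=8):
  M_2 = Pb²(3a+b)x/L³ - Pab²/L²  [x≤a] = 9·8²·(3·8+8)·(16/5)/16³ - 9·8·8²/16² = -18/5 kN·m
Superposition: M = Σ M_i = 626/75 kN·m ≈ 8.346667 kN·m

M(16/5) = 626/75 kN·m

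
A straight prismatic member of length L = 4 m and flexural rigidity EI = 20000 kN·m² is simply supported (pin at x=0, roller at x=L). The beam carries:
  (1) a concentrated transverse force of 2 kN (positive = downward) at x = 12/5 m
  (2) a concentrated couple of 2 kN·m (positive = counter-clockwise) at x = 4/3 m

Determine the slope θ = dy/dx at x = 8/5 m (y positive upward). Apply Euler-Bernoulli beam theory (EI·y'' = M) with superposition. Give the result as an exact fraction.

θ(8/5) = -61/5625000 rad

Load 1 — point force P=2 kN at a=12/5 m (b=L-a=8/5):
  θ_1 = -Pb(L²-b²-3x²)/(6LEI)  [x≤a] = -2·(8/5)·(4²-(8/5)²-3·(8/5)²)/(6·4·20000) = -3/78125 rad
Load 2 — applied couple M₀=2 kN·m at a=4/3 m (b=L-a=8/3):
  θ_2 = (M₀x²/(2L)-M₀(x-a)+C₁)/EI  [x>a] with C₁=M₀(3b²-L²)/(6L)=4/9 = (2·(8/5)²/(2·4)-2·((8/5)-(4/3))+(4/9))/20000 = 31/1125000 rad
Superposition: θ = Σ θ_i = -61/5625000 rad ≈ -0.000011 rad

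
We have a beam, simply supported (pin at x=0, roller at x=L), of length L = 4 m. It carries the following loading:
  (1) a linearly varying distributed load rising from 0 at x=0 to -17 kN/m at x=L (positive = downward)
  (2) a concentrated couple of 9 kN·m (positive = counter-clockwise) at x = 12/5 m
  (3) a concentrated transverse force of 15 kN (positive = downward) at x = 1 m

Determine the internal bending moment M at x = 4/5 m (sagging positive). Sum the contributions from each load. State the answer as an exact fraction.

Load 1 — triangular load w₀=-17 kN/m (0→w₀ over full span):
  M_1 = w₀Lx/6 - w₀x³/(6L) = (-17)·4·(4/5)/6 - (-17)·(4/5)³/(6·4) = -1088/125 kN·m
Load 2 — applied couple M₀=9 kN·m at a=12/5 m (b=L-a=8/5):
  M_2 = M₀x/L  [x≤a] = 9·(4/5)/4 = 9/5 kN·m
Load 3 — point force P=15 kN at a=1 m (b=L-a=3):
  M_3 = Pbx/L  [x≤a] = 15·3·(4/5)/4 = 9 kN·m
Superposition: M = Σ M_i = 262/125 kN·m ≈ 2.096000 kN·m

M(4/5) = 262/125 kN·m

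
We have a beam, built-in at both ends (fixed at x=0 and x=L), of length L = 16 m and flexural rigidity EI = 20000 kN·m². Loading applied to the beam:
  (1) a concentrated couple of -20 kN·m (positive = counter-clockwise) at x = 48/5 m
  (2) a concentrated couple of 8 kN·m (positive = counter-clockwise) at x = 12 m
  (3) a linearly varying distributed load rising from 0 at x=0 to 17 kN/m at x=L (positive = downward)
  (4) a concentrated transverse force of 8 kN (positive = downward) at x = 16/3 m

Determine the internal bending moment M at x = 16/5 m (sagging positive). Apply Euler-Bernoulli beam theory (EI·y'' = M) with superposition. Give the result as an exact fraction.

Load 1 — applied couple M₀=-20 kN·m at a=48/5 m (b=L-a=32/5):
  M_1 = R_Ax - M_A  [x≤a] with R_A=-9/5, M_A=-32/5 = (-9/5)·(16/5) - (-32/5) = 16/25 kN·m
Load 2 — applied couple M₀=8 kN·m at a=12 m (b=L-a=4):
  M_2 = R_Ax - M_A  [x≤a] with R_A=9/16, M_A=5/2 = (9/16)·(16/5) - (5/2) = -7/10 kN·m
Load 3 — triangular load w₀=17 kN/m (0→w₀ over full span):
  M_3 = 3w₀Lx/20 - w₀L²/30 - w₀x³/(6L) = 3·17·16·(16/5)/20 - 17·16²/30 - 17·(16/5)³/(6·16) = -7616/375 kN·m
Load 4 — point force P=8 kN at a=16/3 m (b=L-a=32/3):
  M_4 = Pb²(3a+b)x/L³ - Pab²/L²  [x≤a] = 8·(32/3)²·(3·(16/3)+(32/3))·(16/5)/16³ - 8·(16/3)·(32/3)²/16² = 0 kN·m
Superposition: M = Σ M_i = -15277/750 kN·m ≈ -20.369333 kN·m

M(16/5) = -15277/750 kN·m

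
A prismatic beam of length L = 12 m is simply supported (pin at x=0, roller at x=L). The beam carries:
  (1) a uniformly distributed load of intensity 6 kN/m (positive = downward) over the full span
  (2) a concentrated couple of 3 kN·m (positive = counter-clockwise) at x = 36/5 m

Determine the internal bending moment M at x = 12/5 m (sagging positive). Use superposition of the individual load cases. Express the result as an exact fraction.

Load 1 — uniform load w=6 kN/m over full span:
  M_1 = wx(L-x)/2 = 6·(12/5)·(12-(12/5))/2 = 1728/25 kN·m
Load 2 — applied couple M₀=3 kN·m at a=36/5 m (b=L-a=24/5):
  M_2 = M₀x/L  [x≤a] = 3·(12/5)/12 = 3/5 kN·m
Superposition: M = Σ M_i = 1743/25 kN·m ≈ 69.720000 kN·m

M(12/5) = 1743/25 kN·m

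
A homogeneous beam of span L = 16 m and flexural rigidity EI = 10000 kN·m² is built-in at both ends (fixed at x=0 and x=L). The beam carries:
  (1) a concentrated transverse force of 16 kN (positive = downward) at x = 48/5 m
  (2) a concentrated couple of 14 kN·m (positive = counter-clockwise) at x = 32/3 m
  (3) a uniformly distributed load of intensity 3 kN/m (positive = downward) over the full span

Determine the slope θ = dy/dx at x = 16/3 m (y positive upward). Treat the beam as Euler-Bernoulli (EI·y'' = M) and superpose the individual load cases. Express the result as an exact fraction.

θ(16/3) = -28502/2109375 rad

Load 1 — point force P=16 kN at a=48/5 m (b=L-a=32/5):
  θ_1 = -Pb²x(2aL-(3a+b)x)/(2L³EI)  [x≤a] = -16·(32/5)²·(16/3)·(2·(48/5)·16-(3·(48/5)+(32/5))·(16/3))/(2·16³·10000) = -3584/703125 rad
Load 2 — applied couple M₀=14 kN·m at a=32/3 m (b=L-a=16/3):
  θ_2 = (R_Ax²/2 - M_Ax)/EI  [x≤a] with R_A=7/6, M_A=14/3 = ((7/6)·(16/3)²/2 - (14/3)·(16/3))/10000 = -14/16875 rad
Load 3 — uniform load w=3 kN/m over full span:
  θ_3 = -wx(L-x)(L-2x)/(12EI) = -3·(16/3)·(16-(16/3))·(16-2·(16/3))/(12·10000) = -128/16875 rad
Superposition: θ = Σ θ_i = -28502/2109375 rad ≈ -0.013512 rad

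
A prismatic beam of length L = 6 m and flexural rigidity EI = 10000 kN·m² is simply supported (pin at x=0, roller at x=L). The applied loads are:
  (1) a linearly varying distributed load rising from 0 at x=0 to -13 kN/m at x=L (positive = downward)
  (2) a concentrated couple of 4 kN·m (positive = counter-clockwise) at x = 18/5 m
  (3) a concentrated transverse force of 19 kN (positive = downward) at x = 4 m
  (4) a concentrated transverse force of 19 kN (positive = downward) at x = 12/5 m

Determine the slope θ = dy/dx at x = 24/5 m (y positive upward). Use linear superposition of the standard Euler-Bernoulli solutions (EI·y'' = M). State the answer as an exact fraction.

Load 1 — triangular load w₀=-13 kN/m (0→w₀ over full span):
  θ_1 = -w₀(7L⁴-30L²x²+15x⁴)/(360LEI) = -(-13)·(7·6⁴-30·6²·(24/5)²+15·(24/5)⁴)/(360·6·10000) = -29523/6250000 rad
Load 2 — applied couple M₀=4 kN·m at a=18/5 m (b=L-a=12/5):
  θ_2 = (M₀x²/(2L)-M₀(x-a)+C₁)/EI  [x>a] with C₁=M₀(3b²-L²)/(6L)=-52/25 = (4·(24/5)²/(2·6)-4·((24/5)-(18/5))+(-52/25))/10000 = 1/12500 rad
Load 3 — point force P=19 kN at a=4 m (b=L-a=2):
  θ_3 = -Pa(2L²-6Lx+3x²+a²)/(6LEI)  [x>a] = -19·4·(2·6²-6·6·(24/5)+3·(24/5)²+4²)/(6·6·10000) = 931/281250 rad
Load 4 — point force P=19 kN at a=12/5 m (b=L-a=18/5):
  θ_4 = -Pa(2L²-6Lx+3x²+a²)/(6LEI)  [x>a] = -19·(12/5)·(2·6²-6·6·(24/5)+3·(24/5)²+(12/5)²)/(6·6·10000) = 513/156250 rad
Superposition: θ = Σ θ_i = 109673/56250000 rad ≈ 0.001950 rad

θ(24/5) = 109673/56250000 rad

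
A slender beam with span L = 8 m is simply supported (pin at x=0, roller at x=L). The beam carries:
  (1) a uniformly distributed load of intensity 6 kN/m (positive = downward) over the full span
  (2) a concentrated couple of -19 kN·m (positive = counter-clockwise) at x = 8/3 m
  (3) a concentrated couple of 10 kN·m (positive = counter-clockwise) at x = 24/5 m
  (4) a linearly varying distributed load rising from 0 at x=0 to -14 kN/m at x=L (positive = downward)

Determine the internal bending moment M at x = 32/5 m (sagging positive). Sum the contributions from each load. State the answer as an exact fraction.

M(32/5) = -1311/125 kN·m

Load 1 — uniform load w=6 kN/m over full span:
  M_1 = wx(L-x)/2 = 6·(32/5)·(8-(32/5))/2 = 768/25 kN·m
Load 2 — applied couple M₀=-19 kN·m at a=8/3 m (b=L-a=16/3):
  M_2 = M₀x/L - M₀  [x>a] = (-19)·(32/5)/8 - (-19) = 19/5 kN·m
Load 3 — applied couple M₀=10 kN·m at a=24/5 m (b=L-a=16/5):
  M_3 = M₀x/L - M₀  [x>a] = 10·(32/5)/8 - 10 = -2 kN·m
Load 4 — triangular load w₀=-14 kN/m (0→w₀ over full span):
  M_4 = w₀Lx/6 - w₀x³/(6L) = (-14)·8·(32/5)/6 - (-14)·(32/5)³/(6·8) = -5376/125 kN·m
Superposition: M = Σ M_i = -1311/125 kN·m ≈ -10.488000 kN·m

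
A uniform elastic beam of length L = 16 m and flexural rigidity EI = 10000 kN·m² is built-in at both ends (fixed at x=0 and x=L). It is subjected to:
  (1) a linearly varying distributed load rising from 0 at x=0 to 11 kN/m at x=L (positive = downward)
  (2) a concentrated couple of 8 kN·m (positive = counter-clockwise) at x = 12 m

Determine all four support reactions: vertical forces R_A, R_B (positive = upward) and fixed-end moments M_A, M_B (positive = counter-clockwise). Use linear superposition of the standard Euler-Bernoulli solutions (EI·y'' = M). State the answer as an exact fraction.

Load 1 — triangular load w₀=11 kN/m (0→w₀ over full span):
  R_A = 3w₀L/20 = 3·11·16/20 = 132/5 kN
  M_A = w₀L²/30 = 11·16²/30 = 1408/15 kN·m
  R_B = 7w₀L/20 = 7·11·16/20 = 308/5 kN
  M_B = -w₀L²/20 = -11·16²/20 = -704/5 kN·m
Load 2 — applied couple M₀=8 kN·m at a=12 m (b=L-a=4):
  R_A = 6M₀ab/L³ = 6·8·12·4/16³ = 9/16 kN
  M_A = M₀b(2a-b)/L² = 8·4·(2·12-4)/16² = 5/2 kN·m
  R_B = -6M₀ab/L³ = -6·8·12·4/16³ = -9/16 kN
  M_B = M₀a(2b-a)/L² = 8·12·(2·4-12)/16² = -3/2 kN·m
Superposition: R_A = 2157/80 kN, M_A = 2891/30 kN·m, R_B = 4883/80 kN, M_B = -1423/10 kN·m

R_A = 2157/80 kN, M_A = 2891/30 kN·m, R_B = 4883/80 kN, M_B = -1423/10 kN·m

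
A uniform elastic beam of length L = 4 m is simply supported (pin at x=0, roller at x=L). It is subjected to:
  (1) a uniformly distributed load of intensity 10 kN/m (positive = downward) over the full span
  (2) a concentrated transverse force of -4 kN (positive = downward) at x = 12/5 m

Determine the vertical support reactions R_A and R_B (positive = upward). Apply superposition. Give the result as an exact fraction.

Load 1 — uniform load w=10 kN/m over full span:
  R_A = wL/2 = 10·4/2 = 20 kN
  R_B = wL/2 = 10·4/2 = 20 kN
Load 2 — point force P=-4 kN at a=12/5 m (b=L-a=8/5):
  R_A = Pb/L = (-4)·(8/5)/4 = -8/5 kN
  R_B = Pa/L = (-4)·(12/5)/4 = -12/5 kN
Superposition: R_A = 92/5 kN, R_B = 88/5 kN

R_A = 92/5 kN, R_B = 88/5 kN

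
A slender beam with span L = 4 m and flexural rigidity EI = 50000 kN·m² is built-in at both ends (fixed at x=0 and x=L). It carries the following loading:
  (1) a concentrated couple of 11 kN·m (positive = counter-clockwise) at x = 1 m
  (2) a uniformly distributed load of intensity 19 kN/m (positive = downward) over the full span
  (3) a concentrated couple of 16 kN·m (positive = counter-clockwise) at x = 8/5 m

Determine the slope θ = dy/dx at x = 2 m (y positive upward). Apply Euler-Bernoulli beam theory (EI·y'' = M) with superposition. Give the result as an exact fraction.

Load 1 — applied couple M₀=11 kN·m at a=1 m (b=L-a=3):
  θ_1 = (R_Ax²/2 - M_Ax - M₀(x-a))/EI  [x>a] with R_A=99/32, M_A=-33/16 = ((99/32)·2²/2 - (-33/16)·2 - 11·(2-1))/50000 = -11/800000 rad
Load 2 — uniform load w=19 kN/m over full span:
  θ_2 = -wx(L-x)(L-2x)/(12EI) = -19·2·(4-2)·(4-2·2)/(12·50000) = 0 rad
Load 3 — applied couple M₀=16 kN·m at a=8/5 m (b=L-a=12/5):
  θ_3 = (R_Ax²/2 - M_Ax - M₀(x-a))/EI  [x>a] with R_A=144/25, M_A=48/25 = ((144/25)·2²/2 - (48/25)·2 - 16·(2-(8/5)))/50000 = 2/78125 rad
Superposition: θ = Σ θ_i = 237/20000000 rad ≈ 0.000012 rad

θ(2) = 237/20000000 rad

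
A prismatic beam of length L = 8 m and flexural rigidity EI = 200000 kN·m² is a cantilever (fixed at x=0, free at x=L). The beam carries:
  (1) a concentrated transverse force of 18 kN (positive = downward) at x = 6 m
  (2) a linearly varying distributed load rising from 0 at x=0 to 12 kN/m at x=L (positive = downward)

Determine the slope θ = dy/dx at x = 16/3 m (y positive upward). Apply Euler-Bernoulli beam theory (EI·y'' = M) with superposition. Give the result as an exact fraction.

Load 1 — point force P=18 kN at a=6 m (b=L-a=2):
  θ_1 = -Px(2a-x)/(2EI)  [x≤a] = -18·(16/3)·(2·6-(16/3))/(2·200000) = -1/625 rad
Load 2 — triangular load w₀=12 kN/m (0→w₀ over full span):
  θ_2 = (w₀Lx²/4-w₀L²x/3-w₀x⁴/(24L))/EI = (12·8·(16/3)²/4-12·8²·(16/3)/3-12·(16/3)⁴/(24·8))/200000 = -928/253125 rad
Superposition: θ = Σ θ_i = -1333/253125 rad ≈ -0.005266 rad

θ(16/3) = -1333/253125 rad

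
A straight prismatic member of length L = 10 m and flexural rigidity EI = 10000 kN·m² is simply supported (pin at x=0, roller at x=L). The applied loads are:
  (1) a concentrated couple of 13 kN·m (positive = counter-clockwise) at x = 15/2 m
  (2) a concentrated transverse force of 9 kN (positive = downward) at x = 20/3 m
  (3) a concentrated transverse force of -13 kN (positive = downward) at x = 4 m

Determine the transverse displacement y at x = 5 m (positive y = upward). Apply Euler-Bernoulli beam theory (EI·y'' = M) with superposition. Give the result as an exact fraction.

Load 1 — applied couple M₀=13 kN·m at a=15/2 m (b=L-a=5/2):
  y_1 = (M₀x³/(6L)+C₁x)/EI  [x≤a] with C₁=M₀(3b²-L²)/(6L)=-845/48 = (13·5³/(6·10)+(-845/48)·5)/10000 = -39/6400 m
Load 2 — point force P=9 kN at a=20/3 m (b=L-a=10/3):
  y_2 = -Pbx(L²-b²-x²)/(6LEI)  [x≤a] = -9·(10/3)·5·(10²-(10/3)²-5²)/(6·10·10000) = -23/1440 m
Load 3 — point force P=-13 kN at a=4 m (b=L-a=6):
  y_3 = -Pa(L-x)(2Lx-a²-x²)/(6LEI)  [x>a] = -(-13)·4·(10-5)·(2·10·5-4²-5²)/(6·10·10000) = 767/30000 m
Superposition: y = Σ y_i = 5041/1440000 m ≈ 0.003501 m

y(5) = 5041/1440000 m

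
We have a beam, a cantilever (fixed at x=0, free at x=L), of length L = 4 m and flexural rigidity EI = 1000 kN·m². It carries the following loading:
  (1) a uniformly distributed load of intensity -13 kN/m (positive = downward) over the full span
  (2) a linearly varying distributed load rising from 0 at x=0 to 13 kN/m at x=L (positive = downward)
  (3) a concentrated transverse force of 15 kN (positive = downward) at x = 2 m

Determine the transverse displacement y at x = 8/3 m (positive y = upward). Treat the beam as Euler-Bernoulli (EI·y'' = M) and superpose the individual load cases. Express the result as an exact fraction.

y(8/3) = 4397/911250 m

Load 1 — uniform load w=-13 kN/m over full span:
  y_1 = -wx²(x²-4Lx+6L²)/(24EI) = -(-13)·(8/3)²·((8/3)²-4·4·(8/3)+6·4²)/(24·1000) = 7072/30375 m
Load 2 — triangular load w₀=13 kN/m (0→w₀ over full span):
  y_2 = (w₀Lx³/12-w₀L²x²/6-w₀x⁵/(120L))/EI = (13·4·(8/3)³/12-13·4²·(8/3)²/6-13·(8/3)⁵/(120·4))/1000 = -76544/455625 m
Load 3 — point force P=15 kN at a=2 m (b=L-a=2):
  y_3 = -Pa²(3x-a)/(6EI)  [x>a] = -15·2²·(3·(8/3)-2)/(6·1000) = -3/50 m
Superposition: y = Σ y_i = 4397/911250 m ≈ 0.004825 m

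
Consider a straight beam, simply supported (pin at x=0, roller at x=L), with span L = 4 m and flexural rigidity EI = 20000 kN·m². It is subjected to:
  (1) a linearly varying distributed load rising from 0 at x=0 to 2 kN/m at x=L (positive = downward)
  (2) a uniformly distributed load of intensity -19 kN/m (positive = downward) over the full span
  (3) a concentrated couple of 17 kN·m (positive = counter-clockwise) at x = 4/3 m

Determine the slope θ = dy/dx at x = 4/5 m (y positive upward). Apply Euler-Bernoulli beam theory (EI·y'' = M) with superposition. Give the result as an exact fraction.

Load 1 — triangular load w₀=2 kN/m (0→w₀ over full span):
  θ_1 = -w₀(7L⁴-30L²x²+15x⁴)/(360LEI) = -2·(7·4⁴-30·4²·(4/5)²+15·(4/5)⁴)/(360·4·20000) = -364/3515625 rad
Load 2 — uniform load w=-19 kN/m over full span:
  θ_2 = -w(L³-6Lx²+4x³)/(24EI) = -(-19)·(4³-6·4·(4/5)²+4·(4/5)³)/(24·20000) = 627/312500 rad
Load 3 — applied couple M₀=17 kN·m at a=4/3 m (b=L-a=8/3):
  θ_3 = (M₀x²/(2L)+C₁)/EI  [x≤a] with C₁=M₀(3b²-L²)/(6L)=34/9 = (17·(4/5)²/(2·4)+(34/9))/20000 = 289/1125000 rad
Superposition: θ = Σ θ_i = 60743/28125000 rad ≈ 0.002160 rad

θ(4/5) = 60743/28125000 rad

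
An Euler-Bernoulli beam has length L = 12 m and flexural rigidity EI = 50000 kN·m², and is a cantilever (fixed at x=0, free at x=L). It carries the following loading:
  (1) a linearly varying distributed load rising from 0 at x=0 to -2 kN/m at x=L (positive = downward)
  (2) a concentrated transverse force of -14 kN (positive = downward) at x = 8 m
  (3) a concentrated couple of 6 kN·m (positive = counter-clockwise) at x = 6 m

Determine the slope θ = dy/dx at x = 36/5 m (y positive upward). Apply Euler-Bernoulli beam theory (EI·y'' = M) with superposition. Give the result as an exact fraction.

θ(36/5) = 137241/7812500 rad

Load 1 — triangular load w₀=-2 kN/m (0→w₀ over full span):
  θ_1 = (w₀Lx²/4-w₀L²x/3-w₀x⁴/(24L))/EI = ((-2)·12·(36/5)²/4-(-2)·12²·(36/5)/3-(-2)·(36/5)⁴/(24·12))/50000 = 15579/1953125 rad
Load 2 — point force P=-14 kN at a=8 m (b=L-a=4):
  θ_2 = -Px(2a-x)/(2EI)  [x≤a] = -(-14)·(36/5)·(2·8-(36/5))/(2·50000) = 693/78125 rad
Load 3 — applied couple M₀=6 kN·m at a=6 m (b=L-a=6):
  θ_3 = M₀a/EI  [x>a] = 6·6/50000 = 9/12500 rad
Superposition: θ = Σ θ_i = 137241/7812500 rad ≈ 0.017567 rad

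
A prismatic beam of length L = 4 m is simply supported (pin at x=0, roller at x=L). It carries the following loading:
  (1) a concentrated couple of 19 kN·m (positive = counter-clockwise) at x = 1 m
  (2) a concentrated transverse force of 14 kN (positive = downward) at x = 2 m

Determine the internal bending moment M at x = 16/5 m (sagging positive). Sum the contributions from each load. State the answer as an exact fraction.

Load 1 — applied couple M₀=19 kN·m at a=1 m (b=L-a=3):
  M_1 = M₀x/L - M₀  [x>a] = 19·(16/5)/4 - 19 = -19/5 kN·m
Load 2 — point force P=14 kN at a=2 m (b=L-a=2):
  M_2 = Pa(L-x)/L  [x>a] = 14·2·(4-(16/5))/4 = 28/5 kN·m
Superposition: M = Σ M_i = 9/5 kN·m ≈ 1.800000 kN·m

M(16/5) = 9/5 kN·m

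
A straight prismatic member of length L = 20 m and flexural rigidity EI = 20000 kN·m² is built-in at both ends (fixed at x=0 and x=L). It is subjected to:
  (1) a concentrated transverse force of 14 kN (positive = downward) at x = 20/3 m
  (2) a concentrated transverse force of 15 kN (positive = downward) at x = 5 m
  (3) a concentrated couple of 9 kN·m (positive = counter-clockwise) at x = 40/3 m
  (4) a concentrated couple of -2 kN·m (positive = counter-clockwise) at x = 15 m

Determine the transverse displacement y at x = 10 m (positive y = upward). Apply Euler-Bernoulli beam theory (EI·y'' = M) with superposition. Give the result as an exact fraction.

y(10) = -1267/32400 m

Load 1 — point force P=14 kN at a=20/3 m (b=L-a=40/3):
  y_1 = -Pa²(L-x)²(3bL-(3b+a)(L-x))/(6L³EI)  [x>a] = -14·(20/3)²·(20-10)²·(3·(40/3)·20-(3·(40/3)+(20/3))·(20-10))/(6·20³·20000) = -7/324 m
Load 2 — point force P=15 kN at a=5 m (b=L-a=15):
  y_2 = -Pa²(L-x)²(3bL-(3b+a)(L-x))/(6L³EI)  [x>a] = -15·5²·(20-10)²·(3·15·20-(3·15+5)·(20-10))/(6·20³·20000) = -1/64 m
Load 3 — applied couple M₀=9 kN·m at a=40/3 m (b=L-a=20/3):
  y_3 = (R_Ax³/6 - M_Ax²/2)/EI  [x≤a] with R_A=3/5, M_A=3 = ((3/5)·10³/6 - 3·10²/2)/20000 = -1/400 m
Load 4 — applied couple M₀=-2 kN·m at a=15 m (b=L-a=5):
  y_4 = (R_Ax³/6 - M_Ax²/2)/EI  [x≤a] with R_A=-9/80, M_A=-5/8 = ((-9/80)·10³/6 - (-5/8)·10²/2)/20000 = 1/1600 m
Superposition: y = Σ y_i = -1267/32400 m ≈ -0.039105 m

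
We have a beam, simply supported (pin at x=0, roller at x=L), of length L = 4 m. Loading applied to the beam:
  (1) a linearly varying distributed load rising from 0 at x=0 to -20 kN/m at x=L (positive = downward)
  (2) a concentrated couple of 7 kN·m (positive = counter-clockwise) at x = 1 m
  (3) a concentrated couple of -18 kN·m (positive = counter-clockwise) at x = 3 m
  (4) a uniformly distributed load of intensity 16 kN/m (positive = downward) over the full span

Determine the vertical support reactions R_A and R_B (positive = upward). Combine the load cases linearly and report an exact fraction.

Load 1 — triangular load w₀=-20 kN/m (0→w₀ over full span):
  R_A = w₀L/6 = (-20)·4/6 = -40/3 kN
  R_B = w₀L/3 = (-20)·4/3 = -80/3 kN
Load 2 — applied couple M₀=7 kN·m at a=1 m (b=L-a=3):
  R_A = M₀/L = 7/4 kN
  R_B = -M₀/L = -7/4 kN
Load 3 — applied couple M₀=-18 kN·m at a=3 m (b=L-a=1):
  R_A = M₀/L = (-18)/4 = -9/2 kN
  R_B = -M₀/L = -(-18)/4 = 9/2 kN
Load 4 — uniform load w=16 kN/m over full span:
  R_A = wL/2 = 16·4/2 = 32 kN
  R_B = wL/2 = 16·4/2 = 32 kN
Superposition: R_A = 191/12 kN, R_B = 97/12 kN

R_A = 191/12 kN, R_B = 97/12 kN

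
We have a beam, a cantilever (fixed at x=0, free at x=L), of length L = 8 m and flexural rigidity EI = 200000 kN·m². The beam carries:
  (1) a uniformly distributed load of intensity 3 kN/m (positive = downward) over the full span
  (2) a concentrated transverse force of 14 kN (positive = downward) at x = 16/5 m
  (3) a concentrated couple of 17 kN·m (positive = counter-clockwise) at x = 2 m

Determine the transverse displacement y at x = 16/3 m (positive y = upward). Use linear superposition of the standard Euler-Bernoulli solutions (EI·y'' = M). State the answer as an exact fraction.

Load 1 — uniform load w=3 kN/m over full span:
  y_1 = -wx²(x²-4Lx+6L²)/(24EI) = -3·(16/3)²·((16/3)²-4·8·(16/3)+6·8²)/(24·200000) = -1088/253125 m
Load 2 — point force P=14 kN at a=16/5 m (b=L-a=24/5):
  y_2 = -Pa²(3x-a)/(6EI)  [x>a] = -14·(16/5)²·(3·(16/3)-(16/5))/(6·200000) = -1792/1171875 m
Load 3 — applied couple M₀=17 kN·m at a=2 m (b=L-a=6):
  y_3 = M₀a(2x-a)/(2EI)  [x>a] = 17·2·(2·(16/3)-2)/(2·200000) = 221/300000 m
Superposition: y = Σ y_i = -5154413/1012500000 m ≈ -0.005091 m

y(16/3) = -5154413/1012500000 m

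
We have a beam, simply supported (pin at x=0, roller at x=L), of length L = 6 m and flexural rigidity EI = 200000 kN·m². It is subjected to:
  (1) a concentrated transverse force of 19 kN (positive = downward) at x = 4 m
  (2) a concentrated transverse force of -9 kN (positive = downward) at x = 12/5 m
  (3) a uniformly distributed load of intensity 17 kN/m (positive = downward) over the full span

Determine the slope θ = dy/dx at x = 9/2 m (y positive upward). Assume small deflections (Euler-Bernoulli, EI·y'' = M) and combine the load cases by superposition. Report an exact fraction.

Load 1 — point force P=19 kN at a=4 m (b=L-a=2):
  θ_1 = -Pa(2L²-6Lx+3x²+a²)/(6LEI)  [x>a] = -19·4·(2·6²-6·6·(9/2)+3·(9/2)²+4²)/(6·6·200000) = 1007/7200000 rad
Load 2 — point force P=-9 kN at a=12/5 m (b=L-a=18/5):
  θ_2 = -Pa(2L²-6Lx+3x²+a²)/(6LEI)  [x>a] = -(-9)·(12/5)·(2·6²-6·6·(9/2)+3·(9/2)²+(12/5)²)/(6·6·200000) = -7047/100000000 rad
Load 3 — uniform load w=17 kN/m over full span:
  θ_3 = -w(L³-6Lx²+4x³)/(24EI) = -17·(6³-6·6·(9/2)²+4·(9/2)³)/(24·200000) = 1683/3200000 rad
Superposition: θ = Σ θ_i = 2143183/3600000000 rad ≈ 0.000595 rad

θ(9/2) = 2143183/3600000000 rad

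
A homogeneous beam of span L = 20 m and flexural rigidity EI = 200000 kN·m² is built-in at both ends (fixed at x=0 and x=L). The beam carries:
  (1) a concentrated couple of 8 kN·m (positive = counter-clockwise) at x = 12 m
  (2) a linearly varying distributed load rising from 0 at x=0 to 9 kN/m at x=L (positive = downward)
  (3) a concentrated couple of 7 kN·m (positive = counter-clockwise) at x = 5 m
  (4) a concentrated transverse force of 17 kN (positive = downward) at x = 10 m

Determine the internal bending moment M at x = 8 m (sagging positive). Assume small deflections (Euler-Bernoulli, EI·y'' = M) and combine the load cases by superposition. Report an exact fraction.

M(8) = 165221/2000 kN·m

Load 1 — applied couple M₀=8 kN·m at a=12 m (b=L-a=8):
  M_1 = R_Ax - M_A  [x≤a] with R_A=72/125, M_A=64/25 = (72/125)·8 - (64/25) = 256/125 kN·m
Load 2 — triangular load w₀=9 kN/m (0→w₀ over full span):
  M_2 = 3w₀Lx/20 - w₀L²/30 - w₀x³/(6L) = 3·9·20·8/20 - 9·20²/30 - 9·8³/(6·20) = 288/5 kN·m
Load 3 — applied couple M₀=7 kN·m at a=5 m (b=L-a=15):
  M_3 = R_Ax - M_A - M₀  [x>a] with R_A=63/160, M_A=-21/16 = (63/160)·8 - (-21/16) - 7 = -203/80 kN·m
Load 4 — point force P=17 kN at a=10 m (b=L-a=10):
  M_4 = Pb²(3a+b)x/L³ - Pab²/L²  [x≤a] = 17·10²·(3·10+10)·8/20³ - 17·10·10²/20² = 51/2 kN·m
Superposition: M = Σ M_i = 165221/2000 kN·m ≈ 82.610500 kN·m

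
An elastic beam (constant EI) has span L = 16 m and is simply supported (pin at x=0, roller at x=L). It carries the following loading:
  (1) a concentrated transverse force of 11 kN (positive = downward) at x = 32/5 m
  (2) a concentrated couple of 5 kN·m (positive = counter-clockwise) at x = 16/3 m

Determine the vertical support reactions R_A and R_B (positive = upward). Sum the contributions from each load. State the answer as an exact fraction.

R_A = 553/80 kN, R_B = 327/80 kN

Load 1 — point force P=11 kN at a=32/5 m (b=L-a=48/5):
  R_A = Pb/L = 11·(48/5)/16 = 33/5 kN
  R_B = Pa/L = 11·(32/5)/16 = 22/5 kN
Load 2 — applied couple M₀=5 kN·m at a=16/3 m (b=L-a=32/3):
  R_A = M₀/L = 5/16 kN
  R_B = -M₀/L = -5/16 kN
Superposition: R_A = 553/80 kN, R_B = 327/80 kN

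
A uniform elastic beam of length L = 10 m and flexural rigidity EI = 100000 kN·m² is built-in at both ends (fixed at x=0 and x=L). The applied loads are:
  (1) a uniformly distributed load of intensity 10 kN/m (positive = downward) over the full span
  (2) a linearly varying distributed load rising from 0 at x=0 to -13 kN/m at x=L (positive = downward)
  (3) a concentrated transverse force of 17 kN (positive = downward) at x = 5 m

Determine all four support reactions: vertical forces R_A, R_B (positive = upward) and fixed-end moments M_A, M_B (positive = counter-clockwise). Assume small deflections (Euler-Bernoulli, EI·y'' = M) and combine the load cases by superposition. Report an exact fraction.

R_A = 39 kN, M_A = 245/4 kN·m, R_B = 13 kN, M_B = -475/12 kN·m

Load 1 — uniform load w=10 kN/m over full span:
  R_A = wL/2 = 10·10/2 = 50 kN
  M_A = wL²/12 = 10·10²/12 = 250/3 kN·m
  R_B = wL/2 = 10·10/2 = 50 kN
  M_B = -wL²/12 = -10·10²/12 = -250/3 kN·m
Load 2 — triangular load w₀=-13 kN/m (0→w₀ over full span):
  R_A = 3w₀L/20 = 3·(-13)·10/20 = -39/2 kN
  M_A = w₀L²/30 = (-13)·10²/30 = -130/3 kN·m
  R_B = 7w₀L/20 = 7·(-13)·10/20 = -91/2 kN
  M_B = -w₀L²/20 = -(-13)·10²/20 = 65 kN·m
Load 3 — point force P=17 kN at a=5 m (b=L-a=5):
  R_A = Pb²(3a+b)/L³ = 17·5²·(3·5+5)/10³ = 17/2 kN
  M_A = Pab²/L² = 17·5·5²/10² = 85/4 kN·m
  R_B = Pa²(a+3b)/L³ = 17·5²·(5+3·5)/10³ = 17/2 kN
  M_B = -Pa²b/L² = -17·5²·5/10² = -85/4 kN·m
Superposition: R_A = 39 kN, M_A = 245/4 kN·m, R_B = 13 kN, M_B = -475/12 kN·m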